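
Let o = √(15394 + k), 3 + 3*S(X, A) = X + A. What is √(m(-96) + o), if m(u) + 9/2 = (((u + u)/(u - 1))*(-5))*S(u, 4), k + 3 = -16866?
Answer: √(11625838 + 188180*I*√59)/194 ≈ 17.609 + 1.0905*I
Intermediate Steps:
k = -16869 (k = -3 - 16866 = -16869)
S(X, A) = -1 + A/3 + X/3 (S(X, A) = -1 + (X + A)/3 = -1 + (A + X)/3 = -1 + (A/3 + X/3) = -1 + A/3 + X/3)
o = 5*I*√59 (o = √(15394 - 16869) = √(-1475) = 5*I*√59 ≈ 38.406*I)
m(u) = -9/2 - 10*u*(⅓ + u/3)/(-1 + u) (m(u) = -9/2 + (((u + u)/(u - 1))*(-5))*(-1 + (⅓)*4 + u/3) = -9/2 + (((2*u)/(-1 + u))*(-5))*(-1 + 4/3 + u/3) = -9/2 + ((2*u/(-1 + u))*(-5))*(⅓ + u/3) = -9/2 + (-10*u/(-1 + u))*(⅓ + u/3) = -9/2 - 10*u*(⅓ + u/3)/(-1 + u))
√(m(-96) + o) = √((27 - 47*(-96) - 20*(-96)²)/(6*(-1 - 96)) + 5*I*√59) = √((⅙)*(27 + 4512 - 20*9216)/(-97) + 5*I*√59) = √((⅙)*(-1/97)*(27 + 4512 - 184320) + 5*I*√59) = √((⅙)*(-1/97)*(-179781) + 5*I*√59) = √(59927/194 + 5*I*√59)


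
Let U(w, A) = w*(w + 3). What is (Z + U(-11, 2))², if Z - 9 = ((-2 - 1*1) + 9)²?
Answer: 17689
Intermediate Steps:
U(w, A) = w*(3 + w)
Z = 45 (Z = 9 + ((-2 - 1*1) + 9)² = 9 + ((-2 - 1) + 9)² = 9 + (-3 + 9)² = 9 + 6² = 9 + 36 = 45)
(Z + U(-11, 2))² = (45 - 11*(3 - 11))² = (45 - 11*(-8))² = (45 + 88)² = 133² = 17689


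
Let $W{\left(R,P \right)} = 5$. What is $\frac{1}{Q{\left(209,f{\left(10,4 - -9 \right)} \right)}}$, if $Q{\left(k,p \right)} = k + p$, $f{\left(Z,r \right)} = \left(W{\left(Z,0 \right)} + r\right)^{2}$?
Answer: $\frac{1}{533} \approx 0.0018762$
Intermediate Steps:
$f{\left(Z,r \right)} = \left(5 + r\right)^{2}$
$\frac{1}{Q{\left(209,f{\left(10,4 - -9 \right)} \right)}} = \frac{1}{209 + \left(5 + \left(4 - -9\right)\right)^{2}} = \frac{1}{209 + \left(5 + \left(4 + 9\right)\right)^{2}} = \frac{1}{209 + \left(5 + 13\right)^{2}} = \frac{1}{209 + 18^{2}} = \frac{1}{209 + 324} = \frac{1}{533}$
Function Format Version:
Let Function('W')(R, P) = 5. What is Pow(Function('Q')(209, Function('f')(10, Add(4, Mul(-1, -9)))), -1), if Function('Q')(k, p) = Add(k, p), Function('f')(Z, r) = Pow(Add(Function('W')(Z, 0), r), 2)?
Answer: Rational(1, 533) ≈ 0.0018762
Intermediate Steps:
Function('f')(Z, r) = Pow(Add(5, r), 2)
Pow(Function('Q')(209, Function('f')(10, Add(4, Mul(-1, -9)))), -1) = Pow(Add(209, Pow(Add(5, Add(4, Mul(-1, -9))), 2)), -1) = Pow(Add(209, Pow(Add(5, Add(4, 9)), 2)), -1) = Pow(Add(209, Pow(Add(5, 13), 2)), -1) = Pow(Add(209, Pow(18, 2)), -1) = Pow(Add(209, 324), -1) = Pow(533, -1) = Rational(1, 533)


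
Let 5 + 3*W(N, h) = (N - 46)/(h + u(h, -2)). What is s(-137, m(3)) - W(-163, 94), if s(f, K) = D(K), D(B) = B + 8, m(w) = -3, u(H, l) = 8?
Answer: 2249/306 ≈ 7.3497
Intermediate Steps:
W(N, h) = -5/3 + (-46 + N)/(3*(8 + h)) (W(N, h) = -5/3 + ((N - 46)/(h + 8))/3 = -5/3 + ((-46 + N)/(8 + h))/3 = -5/3 + (-46 + N)/(3*(8 + h)))
D(B) = 8 + B
s(f, K) = 8 + K
s(-137, m(3)) - W(-163, 94) = (8 - 3) - (-86 - 163 - 5*94)/(3*(8 + 94)) = 5 - (-86 - 163 - 470)/(3*102) = 5 - (-719)/(3*102) = 5 - 1*(-719/306) = 5 + 719/306 = 2249/306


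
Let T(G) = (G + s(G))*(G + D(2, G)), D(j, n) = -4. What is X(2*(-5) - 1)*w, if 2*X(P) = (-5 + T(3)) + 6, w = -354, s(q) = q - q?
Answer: 354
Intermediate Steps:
s(q) = 0
T(G) = G*(-4 + G) (T(G) = (G + 0)*(G - 4) = G*(-4 + G))
X(P) = -1 (X(P) = ((-5 + 3*(-4 + 3)) + 6)/2 = ((-5 + 3*(-1)) + 6)/2 = ((-5 - 3) + 6)/2 = (-8 + 6)/2 = (½)*(-2) = -1)
X(2*(-5) - 1)*w = -1*(-354) = 354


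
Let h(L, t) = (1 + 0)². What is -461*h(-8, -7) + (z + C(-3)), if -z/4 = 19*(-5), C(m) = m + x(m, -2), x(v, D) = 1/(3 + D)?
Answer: -83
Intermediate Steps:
h(L, t) = 1 (h(L, t) = 1² = 1)
C(m) = 1 + m (C(m) = m + 1/(3 - 2) = m + 1/1 = m + 1 = 1 + m)
z = 380 (z = -76*(-5) = -4*(-95) = 380)
-461*h(-8, -7) + (z + C(-3)) = -461*1 + (380 + (1 - 3)) = -461 + (380 - 2) = -461 + 378 = -83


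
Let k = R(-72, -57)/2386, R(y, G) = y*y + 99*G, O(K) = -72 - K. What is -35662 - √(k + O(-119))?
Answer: -35662 - 11*√2202278/2386 ≈ -35669.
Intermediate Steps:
R(y, G) = y² + 99*G
k = -459/2386 (k = ((-72)² + 99*(-57))/2386 = (5184 - 5643)*(1/2386) = -459*1/2386 = -459/2386 ≈ -0.19237)
-35662 - √(k + O(-119)) = -35662 - √(-459/2386 + (-72 - 1*(-119))) = -35662 - √(-459/2386 + (-72 + 119)) = -35662 - √(-459/2386 + 47) = -35662 - √(111683/2386) = -35662 - 11*√2202278/2386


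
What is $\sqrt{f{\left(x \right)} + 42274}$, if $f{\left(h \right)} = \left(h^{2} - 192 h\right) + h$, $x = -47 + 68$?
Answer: $4 \sqrt{2419} \approx 196.73$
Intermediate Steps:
$x = 21$
$f{\left(h \right)} = h^{2} - 191 h$
$\sqrt{f{\left(x \right)} + 42274} = \sqrt{21 \left(-191 + 21\right) + 42274} = \sqrt{21 \left(-170\right) + 42274} = \sqrt{-3570 + 42274} = \sqrt{38704} = 4 \sqrt{2419}$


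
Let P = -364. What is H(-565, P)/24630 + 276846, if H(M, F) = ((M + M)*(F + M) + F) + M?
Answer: 6819765821/24630 ≈ 2.7689e+5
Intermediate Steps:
H(M, F) = F + M + 2*M*(F + M) (H(M, F) = ((2*M)*(F + M) + F) + M = (2*M*(F + M) + F) + M = (F + 2*M*(F + M)) + M = F + M + 2*M*(F + M))
H(-565, P)/24630 + 276846 = (-364 - 565 + 2*(-565)**2 + 2*(-364)*(-565))/24630 + 276846 = (-364 - 565 + 2*319225 + 411320)*(1/24630) + 276846 = (-364 - 565 + 638450 + 411320)*(1/24630) + 276846 = 1048841*(1/24630) + 276846 = 1048841/24630 + 276846 = 6819765821/24630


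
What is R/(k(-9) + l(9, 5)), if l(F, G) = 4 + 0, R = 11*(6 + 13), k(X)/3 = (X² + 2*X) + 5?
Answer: 209/208 ≈ 1.0048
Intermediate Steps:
k(X) = 15 + 3*X² + 6*X (k(X) = 3*((X² + 2*X) + 5) = 3*(5 + X² + 2*X) = 15 + 3*X² + 6*X)
R = 209 (R = 11*19 = 209)
l(F, G) = 4
R/(k(-9) + l(9, 5)) = 209/((15 + 3*(-9)² + 6*(-9)) + 4) = 209/((15 + 3*81 - 54) + 4) = 209/((15 + 243 - 54) + 4) = 209/(204 + 4) = 209/208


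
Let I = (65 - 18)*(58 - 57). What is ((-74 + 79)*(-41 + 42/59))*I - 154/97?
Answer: -54192801/5723 ≈ -9469.3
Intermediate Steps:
I = 47 (I = 47*1 = 47)
((-74 + 79)*(-41 + 42/59))*I - 154/97 = ((-74 + 79)*(-41 + 42/59))*47 - 154/97 = (5*(-41 + 42*(1/59)))*47 - 154*1/97 = (5*(-41 + 42/59))*47 - 154/97 = (5*(-2377/59))*47 - 154/97 = -11885/59*47 - 154/97 = -558595/59 - 154/97 = -54192801/5723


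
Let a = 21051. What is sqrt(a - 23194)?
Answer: I*sqrt(2143) ≈ 46.293*I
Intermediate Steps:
sqrt(a - 23194) = sqrt(21051 - 23194) = sqrt(-2143) = I*sqrt(2143)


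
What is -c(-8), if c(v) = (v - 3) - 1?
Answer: 12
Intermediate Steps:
c(v) = -4 + v (c(v) = (-3 + v) - 1 = -4 + v)
-c(-8) = -(-4 - 8) = -1*(-12) = 12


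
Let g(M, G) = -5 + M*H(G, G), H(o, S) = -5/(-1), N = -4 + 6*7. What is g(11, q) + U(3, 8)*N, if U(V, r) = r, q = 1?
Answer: 354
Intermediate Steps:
N = 38 (N = -4 + 42 = 38)
H(o, S) = 5 (H(o, S) = -5*(-1) = 5)
g(M, G) = -5 + 5*M (g(M, G) = -5 + M*5 = -5 + 5*M)
g(11, q) + U(3, 8)*N = (-5 + 5*11) + 8*38 = (-5 + 55) + 304 = 50 + 304 = 354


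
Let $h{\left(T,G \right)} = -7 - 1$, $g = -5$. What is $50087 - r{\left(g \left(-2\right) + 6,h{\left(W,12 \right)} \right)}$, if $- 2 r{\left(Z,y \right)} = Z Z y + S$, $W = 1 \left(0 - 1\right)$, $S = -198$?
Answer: $48964$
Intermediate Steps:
$W = -1$ ($W = 1 \left(-1\right) = -1$)
$h{\left(T,G \right)} = -8$ ($h{\left(T,G \right)} = -7 - 1 = -8$)
$r{\left(Z,y \right)} = 99 - \frac{y Z^{2}}{2}$ ($r{\left(Z,y \right)} = - \frac{Z Z y - 198}{2} = - \frac{Z^{2} y - 198}{2} = - \frac{y Z^{2} - 198}{2} = - \frac{-198 + y Z^{2}}{2} = 99 - \frac{y Z^{2}}{2}$)
$50087 - r{\left(g \left(-2\right) + 6,h{\left(W,12 \right)} \right)} = 50087 - \left(99 - - 4 \left(\left(-5\right) \left(-2\right) + 6\right)^{2}\right) = 50087 - \left(99 - - 4 \left(10 + 6\right)^{2}\right) = 50087 - \left(99 - - 4 \cdot 16^{2}\right) = 50087 - \left(99 - \left(-4\right) 256\right) = 50087 - \left(99 + 1024\right) = 50087 - 1123 = 48964$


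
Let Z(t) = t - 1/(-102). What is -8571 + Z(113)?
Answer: -862715/102 ≈ -8458.0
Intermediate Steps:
Z(t) = 1/102 + t (Z(t) = t - 1*(-1/102) = t + 1/102 = 1/102 + t)
-8571 + Z(113) = -8571 + (1/102 + 113) = -8571 + 11527/102 = -862715/102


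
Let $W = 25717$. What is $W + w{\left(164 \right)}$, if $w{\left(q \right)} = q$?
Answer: $25881$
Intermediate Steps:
$W + w{\left(164 \right)} = 25717 + 164 = 25881$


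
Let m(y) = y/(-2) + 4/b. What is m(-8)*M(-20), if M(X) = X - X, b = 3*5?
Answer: 0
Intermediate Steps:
b = 15
m(y) = 4/15 - y/2 (m(y) = y/(-2) + 4/15 = y*(-½) + 4*(1/15) = -y/2 + 4/15 = 4/15 - y/2)
M(X) = 0
m(-8)*M(-20) = (4/15 - ½*(-8))*0 = (4/15 + 4)*0 = (64/15)*0 = 0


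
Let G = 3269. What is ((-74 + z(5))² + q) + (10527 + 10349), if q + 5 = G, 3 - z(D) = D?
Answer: 29916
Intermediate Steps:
z(D) = 3 - D
q = 3264 (q = -5 + 3269 = 3264)
((-74 + z(5))² + q) + (10527 + 10349) = ((-74 + (3 - 1*5))² + 3264) + (10527 + 10349) = ((-74 + (3 - 5))² + 3264) + 20876 = ((-74 - 2)² + 3264) + 20876 = ((-76)² + 3264) + 20876 = (5776 + 3264) + 20876 = 9040 + 20876 = 29916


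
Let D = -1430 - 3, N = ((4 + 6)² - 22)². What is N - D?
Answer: 7517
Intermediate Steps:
N = 6084 (N = (10² - 22)² = (100 - 22)² = 78² = 6084)
D = -1433
N - D = 6084 - 1*(-1433) = 6084 + 1433 = 7517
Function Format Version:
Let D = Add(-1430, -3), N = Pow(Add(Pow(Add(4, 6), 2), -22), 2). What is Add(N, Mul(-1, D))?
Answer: 7517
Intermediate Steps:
N = 6084 (N = Pow(Add(Pow(10, 2), -22), 2) = Pow(Add(100, -22), 2) = Pow(78, 2) = 6084)
D = -1433
Add(N, Mul(-1, D)) = Add(6084, Mul(-1, -1433)) = Add(6084, 1433) = 7517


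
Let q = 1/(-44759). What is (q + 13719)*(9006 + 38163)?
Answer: 28964064073680/44759 ≈ 6.4711e+8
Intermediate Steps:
q = -1/44759 ≈ -2.2342e-5
(q + 13719)*(9006 + 38163) = (-1/44759 + 13719)*(9006 + 38163) = (614048720/44759)*47169 = 28964064073680/44759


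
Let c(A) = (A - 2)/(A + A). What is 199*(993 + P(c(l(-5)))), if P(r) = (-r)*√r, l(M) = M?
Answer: 197607 - 1393*√70/100 ≈ 1.9749e+5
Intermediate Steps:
c(A) = (-2 + A)/(2*A) (c(A) = (-2 + A)/((2*A)) = (-2 + A)*(1/(2*A)) = (-2 + A)/(2*A))
P(r) = -r^(3/2)
199*(993 + P(c(l(-5)))) = 199*(993 - ((½)*(-2 - 5)/(-5))^(3/2)) = 199*(993 - ((½)*(-⅕)*(-7))^(3/2)) = 199*(993 - (7/10)^(3/2)) = 199*(993 - 7*√70/100) = 197607 - 1393*√70/100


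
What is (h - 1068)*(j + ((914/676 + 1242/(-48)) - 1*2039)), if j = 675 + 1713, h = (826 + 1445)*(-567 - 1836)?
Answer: -2394509666733/1352 ≈ -1.7711e+9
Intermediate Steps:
h = -5457213 (h = 2271*(-2403) = -5457213)
j = 2388
(h - 1068)*(j + ((914/676 + 1242/(-48)) - 1*2039)) = (-5457213 - 1068)*(2388 + ((914/676 + 1242/(-48)) - 1*2039)) = -5458281*(2388 + ((914*(1/676) + 1242*(-1/48)) - 2039)) = -5458281*(2388 + ((457/338 - 207/8) - 2039)) = -5458281*(2388 + (-33155/1352 - 2039)) = -5458281*(2388 - 2789883/1352) = -5458281*438693/1352 = -2394509666733/1352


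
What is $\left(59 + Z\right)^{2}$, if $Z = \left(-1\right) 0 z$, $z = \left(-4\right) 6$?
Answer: $3481$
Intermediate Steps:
$z = -24$
$Z = 0$ ($Z = \left(-1\right) 0 \left(-24\right) = 0 \left(-24\right) = 0$)
$\left(59 + Z\right)^{2} = \left(59 + 0\right)^{2} = 59^{2} = 3481$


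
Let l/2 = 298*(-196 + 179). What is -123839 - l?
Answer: -113707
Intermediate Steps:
l = -10132 (l = 2*(298*(-196 + 179)) = 2*(298*(-17)) = 2*(-5066) = -10132)
-123839 - l = -123839 - 1*(-10132) = -123839 + 10132 = -113707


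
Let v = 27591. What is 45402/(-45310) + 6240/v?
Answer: -7028639/9059045 ≈ -0.77587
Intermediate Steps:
45402/(-45310) + 6240/v = 45402/(-45310) + 6240/27591 = 45402*(-1/45310) + 6240*(1/27591) = -987/985 + 2080/9197 = -7028639/9059045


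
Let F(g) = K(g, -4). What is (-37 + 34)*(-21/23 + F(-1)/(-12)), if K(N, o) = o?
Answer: 40/23 ≈ 1.7391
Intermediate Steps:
F(g) = -4
(-37 + 34)*(-21/23 + F(-1)/(-12)) = (-37 + 34)*(-21/23 - 4/(-12)) = -3*(-21*1/23 - 4*(-1/12)) = -3*(-21/23 + ⅓) = -3*(-40/69) = 40/23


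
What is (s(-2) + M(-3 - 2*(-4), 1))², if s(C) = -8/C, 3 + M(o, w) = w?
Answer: 4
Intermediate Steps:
M(o, w) = -3 + w
(s(-2) + M(-3 - 2*(-4), 1))² = (-8/(-2) + (-3 + 1))² = (-8*(-½) - 2)² = (4 - 2)² = 2² = 4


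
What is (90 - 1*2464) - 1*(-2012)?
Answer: -362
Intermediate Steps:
(90 - 1*2464) - 1*(-2012) = (90 - 2464) + 2012 = -2374 + 2012 = -362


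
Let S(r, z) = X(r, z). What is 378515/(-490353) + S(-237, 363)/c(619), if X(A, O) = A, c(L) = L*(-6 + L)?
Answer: -143742594866/186062974791 ≈ -0.77255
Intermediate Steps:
S(r, z) = r
378515/(-490353) + S(-237, 363)/c(619) = 378515/(-490353) - 237*1/(619*(-6 + 619)) = 378515*(-1/490353) - 237/(619*613) = -378515/490353 - 237/379447 = -143742594866/186062974791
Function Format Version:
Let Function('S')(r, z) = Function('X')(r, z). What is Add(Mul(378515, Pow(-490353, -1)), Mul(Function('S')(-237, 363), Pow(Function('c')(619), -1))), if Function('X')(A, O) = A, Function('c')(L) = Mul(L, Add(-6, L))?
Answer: Rational(-143742594866, 186062974791) ≈ -0.77255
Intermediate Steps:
Function('S')(r, z) = r
Add(Mul(378515, Pow(-490353, -1)), Mul(Function('S')(-237, 363), Pow(Function('c')(619), -1))) = Add(Mul(378515, Pow(-490353, -1)), Mul(-237, Pow(Mul(619, Add(-6, 619)), -1))) = Add(Mul(378515, Rational(-1, 490353)), Mul(-237, Pow(Mul(619, 613), -1))) = Add(Rational(-378515, 490353), Mul(-237, Pow(379447, -1))) = Add(Rational(-378515, 490353), Mul(-237, Rational(1, 379447))) = Add(Rational(-378515, 490353), Rational(-237, 379447)) = Rational(-143742594866, 186062974791)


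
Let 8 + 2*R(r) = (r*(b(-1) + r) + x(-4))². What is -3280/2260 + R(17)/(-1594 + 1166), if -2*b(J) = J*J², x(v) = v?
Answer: -39494217/386912 ≈ -102.08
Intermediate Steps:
b(J) = -J³/2 (b(J) = -J*J²/2 = -J³/2)
R(r) = -4 + (-4 + r*(½ + r))²/2 (R(r) = -4 + (r*(-½*(-1)³ + r) - 4)²/2 = -4 + (r*(-½*(-1) + r) - 4)²/2 = -4 + (r*(½ + r) - 4)²/2 = -4 + (-4 + r*(½ + r))²/2)
-3280/2260 + R(17)/(-1594 + 1166) = -3280/2260 + (-4 + (-8 + 17 + 2*17²)²/8)/(-1594 + 1166) = -3280*1/2260 + (-4 + (-8 + 17 + 2*289)²/8)/(-428) = -164/113 + (-4 + (-8 + 17 + 578)²/8)*(-1/428) = -164/113 + (-4 + (⅛)*587²)*(-1/428) = -164/113 + (-4 + (⅛)*344569)*(-1/428) = -164/113 + (-4 + 344569/8)*(-1/428) = -164/113 + (344537/8)*(-1/428) = -164/113 - 344537/3424 = -39494217/386912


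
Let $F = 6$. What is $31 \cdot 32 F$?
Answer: $5952$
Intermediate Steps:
$31 \cdot 32 F = 31 \cdot 32 \cdot 6 = 992 \cdot 6 = 5952$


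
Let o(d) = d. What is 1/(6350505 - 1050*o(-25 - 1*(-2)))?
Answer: 1/6374655 ≈ 1.5687e-7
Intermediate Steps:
1/(6350505 - 1050*o(-25 - 1*(-2))) = 1/(6350505 - 1050*(-25 - 1*(-2))) = 1/(6350505 - 1050*(-25 + 2)) = 1/(6350505 - 1050*(-23)) = 1/(6350505 + 24150) = 1/6374655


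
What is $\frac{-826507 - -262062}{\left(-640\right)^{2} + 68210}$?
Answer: $- \frac{112889}{95562} \approx -1.1813$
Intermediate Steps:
$\frac{-826507 - -262062}{\left(-640\right)^{2} + 68210} = \frac{-826507 + 262062}{409600 + 68210} = - \frac{564445}{477810} = \left(-564445\right) \frac{1}{477810} = - \frac{112889}{95562}$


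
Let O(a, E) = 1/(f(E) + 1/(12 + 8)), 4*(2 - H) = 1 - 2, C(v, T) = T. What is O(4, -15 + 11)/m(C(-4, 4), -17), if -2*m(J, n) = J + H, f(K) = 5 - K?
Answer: -32/905 ≈ -0.035359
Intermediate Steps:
H = 9/4 (H = 2 - (1 - 2)/4 = 2 - 1/4*(-1) = 2 + 1/4 = 9/4 ≈ 2.2500)
m(J, n) = -9/8 - J/2 (m(J, n) = -(J + 9/4)/2 = -(9/4 + J)/2 = -9/8 - J/2)
O(a, E) = 1/(101/20 - E) (O(a, E) = 1/((5 - E) + 1/(12 + 8)) = 1/((5 - E) + 1/20) = 1/(101/20 - E))
O(4, -15 + 11)/m(C(-4, 4), -17) = (-20/(-101 + 20*(-15 + 11)))/(-9/8 - 1/2*4) = (-20/(-101 + 20*(-4)))/(-9/8 - 2) = (-20/(-101 - 80))/(-25/8) = -20/(-181)*(-8/25) = -20*(-1/181)*(-8/25) = (20/181)*(-8/25) = -32/905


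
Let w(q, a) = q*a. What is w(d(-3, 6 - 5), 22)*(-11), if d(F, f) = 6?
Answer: -1452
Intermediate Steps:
w(q, a) = a*q
w(d(-3, 6 - 5), 22)*(-11) = (22*6)*(-11) = 132*(-11) = -1452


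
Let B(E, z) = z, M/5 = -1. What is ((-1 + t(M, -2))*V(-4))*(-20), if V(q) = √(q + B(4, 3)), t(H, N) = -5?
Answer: 120*I ≈ 120.0*I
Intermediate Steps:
M = -5 (M = 5*(-1) = -5)
V(q) = √(3 + q) (V(q) = √(q + 3) = √(3 + q))
((-1 + t(M, -2))*V(-4))*(-20) = ((-1 - 5)*√(3 - 4))*(-20) = -6*I*(-20) = 120*I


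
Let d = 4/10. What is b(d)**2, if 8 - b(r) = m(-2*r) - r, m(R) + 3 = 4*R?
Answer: 5329/25 ≈ 213.16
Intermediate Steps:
m(R) = -3 + 4*R
d = 2/5 (d = 4*(1/10) = 2/5 ≈ 0.40000)
b(r) = 11 + 9*r (b(r) = 8 - ((-3 + 4*(-2*r)) - r) = 8 - ((-3 - 8*r) - r) = 8 - (-3 - 9*r) = 8 + (3 + 9*r) = 11 + 9*r)
b(d)**2 = (11 + 9*(2/5))**2 = (11 + 18/5)**2 = (73/5)**2 = 5329/25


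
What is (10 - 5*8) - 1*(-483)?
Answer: 453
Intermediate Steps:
(10 - 5*8) - 1*(-483) = (10 - 40) + 483 = -30 + 483 = 453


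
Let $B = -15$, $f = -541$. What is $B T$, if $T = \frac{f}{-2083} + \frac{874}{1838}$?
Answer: $- \frac{21111750}{1914277} \approx -11.029$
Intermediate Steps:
$T = \frac{1407450}{1914277}$ ($T = - \frac{541}{-2083} + \frac{874}{1838} = \left(-541\right) \left(- \frac{1}{2083}\right) + 874 \cdot \frac{1}{1838} = \frac{541}{2083} + \frac{437}{919} = \frac{1407450}{1914277} \approx 0.73524$)
$B T = \left(-15\right) \frac{1407450}{1914277} = - \frac{21111750}{1914277}$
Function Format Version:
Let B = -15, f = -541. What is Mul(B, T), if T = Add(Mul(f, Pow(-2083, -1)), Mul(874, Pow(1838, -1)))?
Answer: Rational(-21111750, 1914277) ≈ -11.029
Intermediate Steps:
T = Rational(1407450, 1914277) (T = Add(Mul(-541, Pow(-2083, -1)), Mul(874, Pow(1838, -1))) = Add(Mul(-541, Rational(-1, 2083)), Mul(874, Rational(1, 1838))) = Add(Rational(541, 2083), Rational(437, 919)) = Rational(1407450, 1914277) ≈ 0.73524)
Mul(B, T) = Mul(-15, Rational(1407450, 1914277)) = Rational(-21111750, 1914277)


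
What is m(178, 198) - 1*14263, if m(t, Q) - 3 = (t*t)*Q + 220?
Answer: 6259392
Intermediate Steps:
m(t, Q) = 223 + Q*t² (m(t, Q) = 3 + ((t*t)*Q + 220) = 3 + (t²*Q + 220) = 3 + (Q*t² + 220) = 3 + (220 + Q*t²) = 223 + Q*t²)
m(178, 198) - 1*14263 = (223 + 198*178²) - 1*14263 = (223 + 198*31684) - 14263 = (223 + 6273432) - 14263 = 6273655 - 14263 = 6259392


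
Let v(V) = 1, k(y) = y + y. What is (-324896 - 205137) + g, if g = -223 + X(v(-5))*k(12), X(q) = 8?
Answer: -530064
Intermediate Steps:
k(y) = 2*y
g = -31 (g = -223 + 8*(2*12) = -223 + 8*24 = -223 + 192 = -31)
(-324896 - 205137) + g = (-324896 - 205137) - 31 = -530033 - 31 = -530064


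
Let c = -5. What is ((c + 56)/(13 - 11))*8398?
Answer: 214149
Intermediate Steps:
((c + 56)/(13 - 11))*8398 = ((-5 + 56)/(13 - 11))*8398 = (51/2)*8398 = 214149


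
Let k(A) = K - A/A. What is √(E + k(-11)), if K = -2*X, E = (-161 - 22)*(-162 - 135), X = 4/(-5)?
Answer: √1358790/5 ≈ 233.13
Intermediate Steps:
X = -⅘ (X = 4*(-⅕) = -⅘ ≈ -0.80000)
E = 54351 (E = -183*(-297) = 54351)
K = 8/5 (K = -2*(-⅘) = 8/5 ≈ 1.6000)
k(A) = ⅗ (k(A) = 8/5 - A/A = 8/5 - 1*1 = 8/5 - 1 = ⅗)
√(E + k(-11)) = √(54351 + ⅗) = √(271758/5) = √1358790/5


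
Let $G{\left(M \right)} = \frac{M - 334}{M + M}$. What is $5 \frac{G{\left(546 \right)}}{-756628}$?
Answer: $- \frac{5}{3897348} \approx -1.2829 \cdot 10^{-6}$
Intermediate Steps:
$G{\left(M \right)} = \frac{-334 + M}{2 M}$
$5 \frac{G{\left(546 \right)}}{-756628} = 5 \frac{\frac{1}{2} \cdot \frac{1}{546} \left(-334 + 546\right)}{-756628} = 5 \cdot \frac{1}{2} \cdot \frac{1}{546} \cdot 212 \left(- \frac{1}{756628}\right) = 5 \cdot \frac{53}{273} \left(- \frac{1}{756628}\right) = 5 \left(- \frac{1}{3897348}\right) = - \frac{5}{3897348}$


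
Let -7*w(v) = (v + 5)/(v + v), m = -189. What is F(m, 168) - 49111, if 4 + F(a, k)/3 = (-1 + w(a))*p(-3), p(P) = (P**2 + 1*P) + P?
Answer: -7222496/147 ≈ -49133.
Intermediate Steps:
p(P) = P**2 + 2*P (p(P) = (P**2 + P) + P = (P + P**2) + P = P**2 + 2*P)
w(v) = -(5 + v)/(14*v) (w(v) = -(v + 5)/(7*(v + v)) = -(5 + v)/(7*(2*v)) = -(5 + v)*1/(2*v)/7 = -(5 + v)/(14*v))
F(a, k) = -21 + 9*(-5 - a)/(14*a) (F(a, k) = -12 + 3*((-1 + (-5 - a)/(14*a))*(-3*(2 - 3))) = -12 + 3*((-1 + (-5 - a)/(14*a))*(-3*(-1))) = -12 + 3*((-1 + (-5 - a)/(14*a))*3) = -12 + 3*(-3 + 3*(-5 - a)/(14*a)) = -12 + (-9 + 9*(-5 - a)/(14*a)) = -21 + 9*(-5 - a)/(14*a))
F(m, 168) - 49111 = (3/14)*(-15 - 101*(-189))/(-189) - 49111 = (3/14)*(-1/189)*(-15 + 19089) - 49111 = (3/14)*(-1/189)*19074 - 49111 = -3179/147 - 49111 = -7222496/147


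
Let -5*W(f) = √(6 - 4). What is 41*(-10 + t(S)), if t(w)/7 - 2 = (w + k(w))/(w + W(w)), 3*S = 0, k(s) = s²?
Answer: 164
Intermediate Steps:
S = 0 (S = (⅓)*0 = 0)
W(f) = -√2/5 (W(f) = -√(6 - 4)/5 = -√2/5)
t(w) = 14 + 7*(w + w²)/(w - √2/5) (t(w) = 14 + 7*((w + w²)/(w - √2/5)) = 14 + 7*(w + w²)/(w - √2/5))
41*(-10 + t(S)) = 41*(-10 + 7*(-2*√2 + 5*0² + 15*0)/(-√2 + 5*0)) = 41*(-10 + 7*(-2*√2 + 5*0 + 0)/(-√2 + 0)) = 41*(-10 + 7*(-2*√2 + 0 + 0)/((-√2))) = 41*(-10 + 7*(-√2/2)*(-2*√2)) = 41*(-10 + 14) = 41*4 = 164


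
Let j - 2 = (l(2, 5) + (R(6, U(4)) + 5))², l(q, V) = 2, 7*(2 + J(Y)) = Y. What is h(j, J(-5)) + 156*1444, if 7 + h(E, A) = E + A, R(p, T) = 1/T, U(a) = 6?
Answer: 56777527/252 ≈ 2.2531e+5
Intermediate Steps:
J(Y) = -2 + Y/7
j = 1921/36 (j = 2 + (2 + (1/6 + 5))² = 2 + (2 + (⅙ + 5))² = 2 + (2 + 31/6)² = 2 + (43/6)² = 2 + 1849/36 = 1921/36 ≈ 53.361)
h(E, A) = -7 + A + E (h(E, A) = -7 + (E + A) = -7 + (A + E) = -7 + A + E)
h(j, J(-5)) + 156*1444 = (-7 + (-2 + (⅐)*(-5)) + 1921/36) + 156*1444 = (-7 + (-2 - 5/7) + 1921/36) + 225264 = (-7 - 19/7 + 1921/36) + 225264 = 10999/252 + 225264 = 56777527/252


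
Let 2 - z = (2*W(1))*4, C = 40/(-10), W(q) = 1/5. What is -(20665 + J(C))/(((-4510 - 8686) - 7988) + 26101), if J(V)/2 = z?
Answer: -34443/8195 ≈ -4.2029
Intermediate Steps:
W(q) = ⅕
C = -4 (C = 40*(-⅒) = -4)
z = ⅖ (z = 2 - 2*(⅕)*4 = 2 - 2*4/5 = 2 - 1*8/5 = 2 - 8/5 = ⅖ ≈ 0.40000)
J(V) = ⅘ (J(V) = 2*(⅖) = ⅘)
-(20665 + J(C))/(((-4510 - 8686) - 7988) + 26101) = -(20665 + ⅘)/(((-4510 - 8686) - 7988) + 26101) = -103329/(5*((-13196 - 7988) + 26101)) = -103329/(5*(-21184 + 26101)) = -103329/(5*4917) = -1*34443/8195 = -34443/8195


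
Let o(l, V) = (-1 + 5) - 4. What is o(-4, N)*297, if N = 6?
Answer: 0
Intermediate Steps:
o(l, V) = 0 (o(l, V) = 4 - 4 = 0)
o(-4, N)*297 = 0*297 = 0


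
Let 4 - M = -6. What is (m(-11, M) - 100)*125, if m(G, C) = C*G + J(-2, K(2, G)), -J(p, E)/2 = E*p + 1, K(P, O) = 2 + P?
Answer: -24500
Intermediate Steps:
M = 10 (M = 4 - 1*(-6) = 4 + 6 = 10)
J(p, E) = -2 - 2*E*p (J(p, E) = -2*(E*p + 1) = -2*(1 + E*p) = -2 - 2*E*p)
m(G, C) = 14 + C*G (m(G, C) = C*G + (-2 - 2*(2 + 2)*(-2)) = C*G + (-2 - 2*4*(-2)) = C*G + (-2 + 16) = C*G + 14 = 14 + C*G)
(m(-11, M) - 100)*125 = ((14 + 10*(-11)) - 100)*125 = ((14 - 110) - 100)*125 = (-96 - 100)*125 = -196*125 = -24500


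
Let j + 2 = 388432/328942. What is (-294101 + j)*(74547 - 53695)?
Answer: -1008636685633044/164471 ≈ -6.1326e+9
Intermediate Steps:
j = -134726/164471 (j = -2 + 388432/328942 = -2 + 388432*(1/328942) = -2 + 194216/164471 = -134726/164471 ≈ -0.81915)
(-294101 + j)*(74547 - 53695) = (-294101 - 134726/164471)*(74547 - 53695) = -48371220297/164471*20852 = -1008636685633044/164471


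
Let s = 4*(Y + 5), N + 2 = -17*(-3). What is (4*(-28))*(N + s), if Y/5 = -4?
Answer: 1232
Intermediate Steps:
Y = -20 (Y = 5*(-4) = -20)
N = 49 (N = -2 - 17*(-3) = -2 + 51 = 49)
s = -60 (s = 4*(-20 + 5) = 4*(-15) = -60)
(4*(-28))*(N + s) = (4*(-28))*(49 - 60) = -112*(-11) = 1232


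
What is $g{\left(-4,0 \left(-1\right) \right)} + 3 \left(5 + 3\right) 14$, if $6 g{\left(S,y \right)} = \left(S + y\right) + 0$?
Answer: $\frac{1006}{3} \approx 335.33$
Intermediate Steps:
$g{\left(S,y \right)} = \frac{S}{6} + \frac{y}{6}$ ($g{\left(S,y \right)} = \frac{\left(S + y\right) + 0}{6} = \frac{S + y}{6} = \frac{S}{6} + \frac{y}{6}$)
$g{\left(-4,0 \left(-1\right) \right)} + 3 \left(5 + 3\right) 14 = \left(\frac{1}{6} \left(-4\right) + \frac{0 \left(-1\right)}{6}\right) + 3 \left(5 + 3\right) 14 = \left(- \frac{2}{3} + \frac{1}{6} \cdot 0\right) + 3 \cdot 8 \cdot 14 = \left(- \frac{2}{3} + 0\right) + 24 \cdot 14 = - \frac{2}{3} + 336 = \frac{1006}{3}$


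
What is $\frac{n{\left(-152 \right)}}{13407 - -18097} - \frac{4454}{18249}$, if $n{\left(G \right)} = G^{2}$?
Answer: $\frac{1598330}{3266571} \approx 0.4893$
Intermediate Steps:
$\frac{n{\left(-152 \right)}}{13407 - -18097} - \frac{4454}{18249} = \frac{\left(-152\right)^{2}}{13407 - -18097} - \frac{4454}{18249} = \frac{23104}{13407 + 18097} - \frac{4454}{18249} = \frac{23104}{31504} - \frac{4454}{18249} = 23104 \cdot \frac{1}{31504} - \frac{4454}{18249} = \frac{1444}{1969} - \frac{4454}{18249} = \frac{1598330}{3266571}$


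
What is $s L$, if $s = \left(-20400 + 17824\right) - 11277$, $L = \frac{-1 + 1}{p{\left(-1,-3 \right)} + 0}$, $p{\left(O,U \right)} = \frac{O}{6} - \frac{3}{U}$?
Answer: $0$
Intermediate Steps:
$p{\left(O,U \right)} = - \frac{3}{U} + \frac{O}{6}$ ($p{\left(O,U \right)} = O \frac{1}{6} - \frac{3}{U} = \frac{O}{6} - \frac{3}{U} = - \frac{3}{U} + \frac{O}{6}$)
$L = 0$ ($L = \frac{-1 + 1}{\left(- \frac{3}{-3} + \frac{1}{6} \left(-1\right)\right) + 0} = \frac{0}{\left(\left(-3\right) \left(- \frac{1}{3}\right) - \frac{1}{6}\right) + 0} = \frac{0}{\left(1 - \frac{1}{6}\right) + 0} = \frac{0}{\frac{5}{6} + 0} = \frac{0}{\frac{5}{6}} = 0 \cdot \frac{6}{5} = 0$)
$s = -13853$ ($s = -2576 - 11277 = -13853$)
$s L = \left(-13853\right) 0 = 0$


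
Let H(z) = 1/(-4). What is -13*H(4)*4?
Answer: 13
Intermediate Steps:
H(z) = -¼
-13*H(4)*4 = -13*(-¼)*4 = (13/4)*4 = 13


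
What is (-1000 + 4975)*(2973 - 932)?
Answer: 8112975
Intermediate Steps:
(-1000 + 4975)*(2973 - 932) = 3975*2041 = 8112975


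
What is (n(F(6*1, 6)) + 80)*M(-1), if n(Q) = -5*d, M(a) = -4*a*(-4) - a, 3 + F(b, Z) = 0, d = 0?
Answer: -1200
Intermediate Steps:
F(b, Z) = -3 (F(b, Z) = -3 + 0 = -3)
M(a) = 15*a (M(a) = -(-16)*a - a = 16*a - a = 15*a)
n(Q) = 0 (n(Q) = -5*0 = 0)
(n(F(6*1, 6)) + 80)*M(-1) = (0 + 80)*(15*(-1)) = 80*(-15) = -1200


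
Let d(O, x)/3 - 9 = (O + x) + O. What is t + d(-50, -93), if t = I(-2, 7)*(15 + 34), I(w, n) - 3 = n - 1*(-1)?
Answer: -13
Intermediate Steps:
d(O, x) = 27 + 3*x + 6*O (d(O, x) = 27 + 3*((O + x) + O) = 27 + 3*(x + 2*O) = 27 + (3*x + 6*O) = 27 + 3*x + 6*O)
I(w, n) = 4 + n (I(w, n) = 3 + (n - 1*(-1)) = 3 + (n + 1) = 3 + (1 + n) = 4 + n)
t = 539 (t = (4 + 7)*(15 + 34) = 11*49 = 539)
t + d(-50, -93) = 539 + (27 + 3*(-93) + 6*(-50)) = 539 + (27 - 279 - 300) = 539 - 552 = -13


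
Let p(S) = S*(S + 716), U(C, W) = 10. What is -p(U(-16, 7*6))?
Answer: -7260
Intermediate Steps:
p(S) = S*(716 + S)
-p(U(-16, 7*6)) = -10*(716 + 10) = -10*726 = -1*7260 = -7260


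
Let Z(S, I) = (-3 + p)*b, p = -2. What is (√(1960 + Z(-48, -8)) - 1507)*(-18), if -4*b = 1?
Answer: 27126 - 9*√7845 ≈ 26329.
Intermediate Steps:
b = -¼ (b = -¼*1 = -¼ ≈ -0.25000)
Z(S, I) = 5/4 (Z(S, I) = (-3 - 2)*(-¼) = -5*(-¼) = 5/4)
(√(1960 + Z(-48, -8)) - 1507)*(-18) = (√(1960 + 5/4) - 1507)*(-18) = (√(7845/4) - 1507)*(-18) = (√7845/2 - 1507)*(-18) = (-1507 + √7845/2)*(-18) = 27126 - 9*√7845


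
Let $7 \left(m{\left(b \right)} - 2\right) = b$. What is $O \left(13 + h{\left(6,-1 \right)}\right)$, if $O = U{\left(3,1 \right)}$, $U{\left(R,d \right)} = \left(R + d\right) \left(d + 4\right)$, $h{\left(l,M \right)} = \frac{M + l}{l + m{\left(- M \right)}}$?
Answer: $\frac{15520}{57} \approx 272.28$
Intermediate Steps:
$m{\left(b \right)} = 2 + \frac{b}{7}$
$h{\left(l,M \right)} = \frac{M + l}{2 + l - \frac{M}{7}}$ ($h{\left(l,M \right)} = \frac{M + l}{l + \left(2 + \frac{\left(-1\right) M}{7}\right)} = \frac{M + l}{l - \left(-2 + \frac{M}{7}\right)} = \frac{M + l}{2 + l - \frac{M}{7}}$)
$U{\left(R,d \right)} = \left(4 + d\right) \left(R + d\right)$ ($U{\left(R,d \right)} = \left(R + d\right) \left(4 + d\right) = \left(4 + d\right) \left(R + d\right)$)
$O = 20$ ($O = 1^{2} + 4 \cdot 3 + 4 \cdot 1 + 3 \cdot 1 = 1 + 12 + 4 + 3 = 20$)
$O \left(13 + h{\left(6,-1 \right)}\right) = 20 \left(13 + \frac{7 \left(-1 + 6\right)}{14 - -1 + 7 \cdot 6}\right) = 20 \left(13 + 7 \frac{1}{14 + 1 + 42} \cdot 5\right) = 20 \left(13 + 7 \cdot \frac{1}{57} \cdot 5\right) = 20 \left(13 + \frac{35}{57}\right) = 20 \cdot \frac{776}{57} = \frac{15520}{57}$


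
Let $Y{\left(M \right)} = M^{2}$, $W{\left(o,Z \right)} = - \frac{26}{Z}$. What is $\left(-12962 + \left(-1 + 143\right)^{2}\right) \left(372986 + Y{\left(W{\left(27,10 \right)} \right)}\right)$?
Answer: $\frac{67157346438}{25} \approx 2.6863 \cdot 10^{9}$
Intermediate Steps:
$\left(-12962 + \left(-1 + 143\right)^{2}\right) \left(372986 + Y{\left(W{\left(27,10 \right)} \right)}\right) = \left(-12962 + \left(-1 + 143\right)^{2}\right) \left(372986 + \left(- \frac{26}{10}\right)^{2}\right) = \left(-12962 + 142^{2}\right) \left(372986 + \left(\left(-26\right) \frac{1}{10}\right)^{2}\right) = \left(-12962 + 20164\right) \left(372986 + \left(- \frac{13}{5}\right)^{2}\right) = 7202 \left(372986 + \frac{169}{25}\right) = 7202 \cdot \frac{9324819}{25} = \frac{67157346438}{25}$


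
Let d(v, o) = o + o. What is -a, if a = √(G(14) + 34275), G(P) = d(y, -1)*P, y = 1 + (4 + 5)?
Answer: -√34247 ≈ -185.06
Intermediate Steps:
y = 10 (y = 1 + 9 = 10)
d(v, o) = 2*o
G(P) = -2*P (G(P) = (2*(-1))*P = -2*P)
a = √34247 (a = √(-2*14 + 34275) = √(-28 + 34275) = √34247 ≈ 185.06)
-a = -√34247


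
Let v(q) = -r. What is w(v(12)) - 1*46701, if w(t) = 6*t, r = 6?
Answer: -46737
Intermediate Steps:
v(q) = -6 (v(q) = -1*6 = -6)
w(v(12)) - 1*46701 = 6*(-6) - 1*46701 = -36 - 46701 = -46737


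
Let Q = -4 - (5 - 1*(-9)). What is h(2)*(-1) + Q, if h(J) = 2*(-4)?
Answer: -10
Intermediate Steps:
h(J) = -8
Q = -18 (Q = -4 - (5 + 9) = -4 - 1*14 = -4 - 14 = -18)
h(2)*(-1) + Q = -8*(-1) - 18 = 8 - 18 = -10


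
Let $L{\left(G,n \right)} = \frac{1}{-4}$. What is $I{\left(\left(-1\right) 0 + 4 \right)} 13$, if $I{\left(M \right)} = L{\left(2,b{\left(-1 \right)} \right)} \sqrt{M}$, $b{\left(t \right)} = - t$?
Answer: $- \frac{13}{2} \approx -6.5$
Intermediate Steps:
$L{\left(G,n \right)} = - \frac{1}{4}$
$I{\left(M \right)} = - \frac{\sqrt{M}}{4}$
$I{\left(\left(-1\right) 0 + 4 \right)} 13 = - \frac{\sqrt{\left(-1\right) 0 + 4}}{4} \cdot 13 = - \frac{\sqrt{0 + 4}}{4} \cdot 13 = - \frac{\sqrt{4}}{4} \cdot 13 = \left(- \frac{1}{4}\right) 2 \cdot 13 = \left(- \frac{1}{2}\right) 13 = - \frac{13}{2}$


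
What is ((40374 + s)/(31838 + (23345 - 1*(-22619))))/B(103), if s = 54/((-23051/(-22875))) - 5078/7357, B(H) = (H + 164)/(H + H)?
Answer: 14411264344430/35947316352681 ≈ 0.40090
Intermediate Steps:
B(H) = (164 + H)/(2*H) (B(H) = (164 + H)/((2*H)) = (164 + H)*(1/(2*H)) = (164 + H)/(2*H))
s = 183075128/3460943 (s = 54/((-23051*(-1/22875))) - 5078*1/7357 = 54/(23051/22875) - 5078/7357 = 54*(22875/23051) - 5078/7357 = 1235250/23051 - 5078/7357 = 183075128/3460943 ≈ 52.897)
((40374 + s)/(31838 + (23345 - 1*(-22619))))/B(103) = ((40374 + 183075128/3460943)/(31838 + (23345 - 1*(-22619))))/(((1/2)*(164 + 103)/103)) = (139915187810/(3460943*(31838 + (23345 + 22619))))/(((1/2)*(1/103)*267)) = (139915187810/(3460943*(31838 + 45964)))/(267/206) = ((139915187810/3460943)/77802)*(206/267) = ((139915187810/3460943)*(1/77802))*(206/267) = (69957593905/134634143643)*(206/267) = 14411264344430/35947316352681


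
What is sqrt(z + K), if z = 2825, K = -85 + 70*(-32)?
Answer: 10*sqrt(5) ≈ 22.361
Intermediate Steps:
K = -2325 (K = -85 - 2240 = -2325)
sqrt(z + K) = sqrt(2825 - 2325) = sqrt(500) = 10*sqrt(5)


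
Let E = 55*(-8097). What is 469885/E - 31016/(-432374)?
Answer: -18935354663/19255127529 ≈ -0.98339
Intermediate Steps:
E = -445335
469885/E - 31016/(-432374) = 469885/(-445335) - 31016/(-432374) = 469885*(-1/445335) - 31016*(-1/432374) = -93977/89067 + 15508/216187 = -18935354663/19255127529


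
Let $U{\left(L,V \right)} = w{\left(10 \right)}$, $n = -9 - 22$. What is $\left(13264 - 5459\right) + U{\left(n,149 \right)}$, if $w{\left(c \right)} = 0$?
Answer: $7805$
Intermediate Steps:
$n = -31$
$U{\left(L,V \right)} = 0$
$\left(13264 - 5459\right) + U{\left(n,149 \right)} = \left(13264 - 5459\right) + 0 = 7805 + 0 = 7805$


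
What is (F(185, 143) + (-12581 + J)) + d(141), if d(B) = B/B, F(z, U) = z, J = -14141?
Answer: -26536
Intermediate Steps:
d(B) = 1
(F(185, 143) + (-12581 + J)) + d(141) = (185 + (-12581 - 14141)) + 1 = (185 - 26722) + 1 = -26537 + 1 = -26536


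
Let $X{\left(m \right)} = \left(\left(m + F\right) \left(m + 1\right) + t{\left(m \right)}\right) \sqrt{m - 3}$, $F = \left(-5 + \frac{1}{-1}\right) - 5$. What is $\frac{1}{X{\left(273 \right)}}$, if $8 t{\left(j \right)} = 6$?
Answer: $\frac{2 \sqrt{30}}{12921975} \approx 8.4774 \cdot 10^{-7}$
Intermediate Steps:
$t{\left(j \right)} = \frac{3}{4}$ ($t{\left(j \right)} = \frac{1}{8} \cdot 6 = \frac{3}{4}$)
$F = -11$ ($F = \left(-5 - 1\right) - 5 = -6 - 5 = -11$)
$X{\left(m \right)} = \sqrt{-3 + m} \left(\frac{3}{4} + \left(1 + m\right) \left(-11 + m\right)\right)$ ($X{\left(m \right)} = \left(\left(m - 11\right) \left(m + 1\right) + \frac{3}{4}\right) \sqrt{m - 3} = \left(\left(-11 + m\right) \left(1 + m\right) + \frac{3}{4}\right) \sqrt{-3 + m} = \left(\left(1 + m\right) \left(-11 + m\right) + \frac{3}{4}\right) \sqrt{-3 + m} = \left(\frac{3}{4} + \left(1 + m\right) \left(-11 + m\right)\right) \sqrt{-3 + m} = \sqrt{-3 + m} \left(\frac{3}{4} + \left(1 + m\right) \left(-11 + m\right)\right)$)
$\frac{1}{X{\left(273 \right)}} = \frac{1}{\sqrt{-3 + 273} \left(- \frac{41}{4} + 273^{2} - 2730\right)} = \frac{1}{\sqrt{270} \left(- \frac{41}{4} + 74529 - 2730\right)} = \frac{1}{3 \sqrt{30} \cdot \frac{287155}{4}} = \frac{1}{\frac{861465}{4} \sqrt{30}} = \frac{2 \sqrt{30}}{12921975}$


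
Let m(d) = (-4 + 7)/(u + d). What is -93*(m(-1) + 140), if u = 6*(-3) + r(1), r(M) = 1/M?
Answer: -26009/2 ≈ -13005.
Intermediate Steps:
r(M) = 1/M
u = -17 (u = 6*(-3) + 1/1 = -18 + 1 = -17)
m(d) = 3/(-17 + d) (m(d) = (-4 + 7)/(-17 + d) = 3/(-17 + d))
-93*(m(-1) + 140) = -93*(3/(-17 - 1) + 140) = -93*(3/(-18) + 140) = -93*(3*(-1/18) + 140) = -93*(-1/6 + 140) = -93*839/6 = -26009/2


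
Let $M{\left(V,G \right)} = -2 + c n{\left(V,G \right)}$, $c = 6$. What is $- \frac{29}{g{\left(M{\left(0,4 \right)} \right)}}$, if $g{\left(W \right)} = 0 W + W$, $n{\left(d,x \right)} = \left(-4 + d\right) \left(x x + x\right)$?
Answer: $\frac{29}{482} \approx 0.060166$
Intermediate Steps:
$n{\left(d,x \right)} = \left(-4 + d\right) \left(x + x^{2}\right)$ ($n{\left(d,x \right)} = \left(-4 + d\right) \left(x^{2} + x\right) = \left(-4 + d\right) \left(x + x^{2}\right)$)
$M{\left(V,G \right)} = -2 + 6 G \left(-4 + V - 4 G + G V\right)$ ($M{\left(V,G \right)} = -2 + 6 G \left(-4 + V - 4 G + V G\right) = -2 + 6 G \left(-4 + V - 4 G + G V\right)$)
$g{\left(W \right)} = W$ ($g{\left(W \right)} = 0 + W = W$)
$- \frac{29}{g{\left(M{\left(0,4 \right)} \right)}} = - \frac{29}{-2 + 6 \cdot 4 \left(-4 + 0 - 16 + 4 \cdot 0\right)} = - \frac{29}{-2 + 6 \cdot 4 \left(-4 + 0 - 16 + 0\right)} = - \frac{29}{-2 + 6 \cdot 4 \left(-20\right)} = - \frac{29}{-2 - 480} = - \frac{29}{-482} = \left(-29\right) \left(- \frac{1}{482}\right) = \frac{29}{482}$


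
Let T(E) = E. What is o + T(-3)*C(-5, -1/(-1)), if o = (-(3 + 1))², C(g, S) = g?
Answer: 31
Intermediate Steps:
o = 16 (o = (-1*4)² = (-4)² = 16)
o + T(-3)*C(-5, -1/(-1)) = 16 - 3*(-5) = 16 + 15 = 31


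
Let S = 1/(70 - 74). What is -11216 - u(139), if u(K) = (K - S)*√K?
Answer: -11216 - 557*√139/4 ≈ -12858.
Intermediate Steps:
S = -¼ (S = 1/(-4) = -¼ ≈ -0.25000)
u(K) = √K*(¼ + K) (u(K) = (K - 1*(-¼))*√K = (K + ¼)*√K = (¼ + K)*√K = √K*(¼ + K))
-11216 - u(139) = -11216 - √139*(¼ + 139) = -11216 - √139*557/4 = -11216 - 557*√139/4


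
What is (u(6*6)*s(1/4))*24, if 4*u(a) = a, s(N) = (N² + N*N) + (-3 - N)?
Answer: -675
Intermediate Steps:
s(N) = -3 - N + 2*N² (s(N) = (N² + N²) + (-3 - N) = 2*N² + (-3 - N) = -3 - N + 2*N²)
u(a) = a/4
(u(6*6)*s(1/4))*24 = (((6*6)/4)*(-3 - 1/4 + 2*(1/4)²))*24 = (((¼)*36)*(-3 - 1/4 + 2*(1*(¼))²))*24 = (9*(-3 - 1*¼ + 2*(¼)²))*24 = (9*(-3 - ¼ + 2*(1/16)))*24 = (9*(-3 - ¼ + ⅛))*24 = (9*(-25/8))*24 = -225/8*24 = -675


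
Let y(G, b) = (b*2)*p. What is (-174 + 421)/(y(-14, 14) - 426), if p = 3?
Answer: -13/18 ≈ -0.72222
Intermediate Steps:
y(G, b) = 6*b (y(G, b) = (b*2)*3 = (2*b)*3 = 6*b)
(-174 + 421)/(y(-14, 14) - 426) = (-174 + 421)/(6*14 - 426) = 247/(84 - 426) = 247/(-342) = 247*(-1/342) = -13/18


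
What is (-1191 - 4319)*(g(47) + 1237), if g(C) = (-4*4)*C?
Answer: -2672350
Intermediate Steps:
g(C) = -16*C
(-1191 - 4319)*(g(47) + 1237) = (-1191 - 4319)*(-16*47 + 1237) = -5510*(-752 + 1237) = -5510*485 = -2672350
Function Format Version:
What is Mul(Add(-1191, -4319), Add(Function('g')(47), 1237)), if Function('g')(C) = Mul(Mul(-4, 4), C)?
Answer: -2672350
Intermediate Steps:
Function('g')(C) = Mul(-16, C)
Mul(Add(-1191, -4319), Add(Function('g')(47), 1237)) = Mul(Add(-1191, -4319), Add(Mul(-16, 47), 1237)) = Mul(-5510, Add(-752, 1237)) = Mul(-5510, 485) = -2672350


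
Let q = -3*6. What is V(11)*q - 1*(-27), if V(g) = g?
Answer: -171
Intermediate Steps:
q = -18
V(11)*q - 1*(-27) = 11*(-18) - 1*(-27) = -198 + 27 = -171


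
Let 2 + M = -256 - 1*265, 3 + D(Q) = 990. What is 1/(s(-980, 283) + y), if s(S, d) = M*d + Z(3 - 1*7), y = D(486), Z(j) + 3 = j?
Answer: -1/147029 ≈ -6.8014e-6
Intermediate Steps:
D(Q) = 987 (D(Q) = -3 + 990 = 987)
Z(j) = -3 + j
y = 987
M = -523 (M = -2 + (-256 - 1*265) = -2 + (-256 - 265) = -2 - 521 = -523)
s(S, d) = -7 - 523*d (s(S, d) = -523*d + (-3 + (3 - 1*7)) = -523*d + (-3 + (3 - 7)) = -523*d + (-3 - 4) = -523*d - 7 = -7 - 523*d)
1/(s(-980, 283) + y) = 1/((-7 - 523*283) + 987) = 1/((-7 - 148009) + 987) = 1/(-148016 + 987) = 1/(-147029) = -1/147029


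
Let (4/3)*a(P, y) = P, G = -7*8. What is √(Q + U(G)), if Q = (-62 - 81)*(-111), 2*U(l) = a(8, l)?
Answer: 126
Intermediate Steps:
G = -56
a(P, y) = 3*P/4
U(l) = 3 (U(l) = ((¾)*8)/2 = (½)*6 = 3)
Q = 15873 (Q = -143*(-111) = 15873)
√(Q + U(G)) = √(15873 + 3) = √15876 = 126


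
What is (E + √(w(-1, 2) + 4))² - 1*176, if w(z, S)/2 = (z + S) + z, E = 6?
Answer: -112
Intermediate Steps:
w(z, S) = 2*S + 4*z (w(z, S) = 2*((z + S) + z) = 2*((S + z) + z) = 2*(S + 2*z) = 2*S + 4*z)
(E + √(w(-1, 2) + 4))² - 1*176 = (6 + √((2*2 + 4*(-1)) + 4))² - 1*176 = (6 + √((4 - 4) + 4))² - 176 = (6 + √(0 + 4))² - 176 = (6 + √4)² - 176 = (6 + 2)² - 176 = 8² - 176 = 64 - 176 = -112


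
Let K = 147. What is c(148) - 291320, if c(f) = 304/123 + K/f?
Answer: -5303126207/18204 ≈ -2.9132e+5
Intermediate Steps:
c(f) = 304/123 + 147/f
c(148) - 291320 = (304/123 + 147/148) - 291320 = 63073/18204 - 291320 = -5303126207/18204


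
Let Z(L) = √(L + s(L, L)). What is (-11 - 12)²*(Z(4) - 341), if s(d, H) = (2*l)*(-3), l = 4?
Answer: -180389 + 1058*I*√5 ≈ -1.8039e+5 + 2365.8*I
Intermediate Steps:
s(d, H) = -24 (s(d, H) = (2*4)*(-3) = 8*(-3) = -24)
Z(L) = √(-24 + L) (Z(L) = √(L - 24) = √(-24 + L))
(-11 - 12)²*(Z(4) - 341) = (-11 - 12)²*(√(-24 + 4) - 341) = (-23)²*(√(-20) - 341) = 529*(2*I*√5 - 341) = 529*(-341 + 2*I*√5) = -180389 + 1058*I*√5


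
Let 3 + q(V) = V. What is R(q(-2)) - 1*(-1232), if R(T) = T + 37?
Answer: 1264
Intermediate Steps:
q(V) = -3 + V
R(T) = 37 + T
R(q(-2)) - 1*(-1232) = (37 + (-3 - 2)) - 1*(-1232) = (37 - 5) + 1232 = 32 + 1232 = 1264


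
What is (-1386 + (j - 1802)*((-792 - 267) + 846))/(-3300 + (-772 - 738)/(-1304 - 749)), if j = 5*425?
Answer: 28817961/1354678 ≈ 21.273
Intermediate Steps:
j = 2125
(-1386 + (j - 1802)*((-792 - 267) + 846))/(-3300 + (-772 - 738)/(-1304 - 749)) = (-1386 + (2125 - 1802)*((-792 - 267) + 846))/(-3300 + (-772 - 738)/(-1304 - 749)) = (-1386 + 323*(-1059 + 846))/(-3300 - 1510/(-2053)) = (-1386 + 323*(-213))/(-3300 - 1510*(-1/2053)) = (-1386 - 68799)/(-3300 + 1510/2053) = -70185/(-6773390/2053) = -70185*(-2053/6773390) = 28817961/1354678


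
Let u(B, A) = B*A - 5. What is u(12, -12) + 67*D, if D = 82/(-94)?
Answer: -9750/47 ≈ -207.45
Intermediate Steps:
u(B, A) = -5 + A*B (u(B, A) = A*B - 5 = -5 + A*B)
D = -41/47 (D = 82*(-1/94) = -41/47 ≈ -0.87234)
u(12, -12) + 67*D = (-5 - 12*12) + 67*(-41/47) = (-5 - 144) - 2747/47 = -149 - 2747/47 = -9750/47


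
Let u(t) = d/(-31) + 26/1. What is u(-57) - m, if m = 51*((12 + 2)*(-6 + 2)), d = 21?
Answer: 89321/31 ≈ 2881.3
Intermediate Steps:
u(t) = 785/31 (u(t) = 21/(-31) + 26/1 = 21*(-1/31) + 26*1 = -21/31 + 26 = 785/31)
m = -2856 (m = 51*(14*(-4)) = 51*(-56) = -2856)
u(-57) - m = 785/31 - 1*(-2856) = 785/31 + 2856 = 89321/31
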